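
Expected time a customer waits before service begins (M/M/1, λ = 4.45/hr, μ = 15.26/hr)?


ρ = 4.45/15.26 = 0.2916
Wq = ρ/(μ−λ) = 0.2916/(15.26 − 4.45) = 0.2916/10.81 = 0.02698 hr

Final: 0.02698 hr


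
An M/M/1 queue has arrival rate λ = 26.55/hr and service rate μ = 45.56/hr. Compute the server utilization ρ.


ρ = λ/μ = 26.55/45.56 = 0.5827

Final: 0.5827


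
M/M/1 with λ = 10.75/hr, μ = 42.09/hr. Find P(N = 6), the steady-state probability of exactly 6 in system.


ρ = 10.75/42.09 = 0.2554
P_n = (1−ρ)·ρ^n = (1 − 0.2554)·0.2554^6 = 0.7446·0.0002776 = 0.0002067

Final: 0.0002067


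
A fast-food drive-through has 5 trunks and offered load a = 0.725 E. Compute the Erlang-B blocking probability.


B(c,a) = (a^c/c!) / Σ_{k=0}^{c} a^k/k!
a^5/5! = 0.001669
Σ terms (k=0..5): 1.00000 + 0.72500 + 0.26281 + 0.06351 + 0.01151 + 0.001669 = 2.064506
B = 0.001669/2.064506 = 0.0008085

Final: 0.0008085


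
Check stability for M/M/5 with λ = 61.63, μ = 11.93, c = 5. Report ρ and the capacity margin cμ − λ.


Total capacity cμ = 5·11.93 = 59.65/hr
ρ = λ/(cμ) = 61.63/59.65 = 1.0332
Stable ⇔ ρ < 1: NO
Spare capacity = cμ − λ = 59.65 − 61.63 = -1.98/hr

Final: ρ = 1.0332; unstable; margin = -1.98/hr


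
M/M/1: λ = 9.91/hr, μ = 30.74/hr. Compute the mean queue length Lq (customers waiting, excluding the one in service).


ρ = 9.91/30.74 = 0.3224
Lq = ρ²/(1−ρ) = 0.1039/0.6776 = 0.1534

Final: 0.1534


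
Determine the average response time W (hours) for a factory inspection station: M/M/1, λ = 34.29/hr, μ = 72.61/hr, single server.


W = 1/(μ−λ) = 1/(72.61 − 34.29) = 1/38.32 = 0.02610 hr

Final: 0.02610 hr


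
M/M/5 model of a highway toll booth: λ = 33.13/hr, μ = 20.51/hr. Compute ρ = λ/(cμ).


ρ = λ/(cμ) = 33.13/(5·20.51) = 33.13/102.55 = 0.3231

Final: 0.3231


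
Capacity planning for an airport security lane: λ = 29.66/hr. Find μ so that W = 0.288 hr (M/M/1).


W = 1/(μ−λ) ⇒ μ − λ = 1/W = 1/0.288 = 3.4722
μ = λ + 1/W = 29.66 + 3.4722 = 33.1322 per hr

Final: 33.1322 /hr


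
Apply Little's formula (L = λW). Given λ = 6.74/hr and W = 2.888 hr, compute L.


L = λW = 6.74·2.888 = 19.4651

Final: 19.4651


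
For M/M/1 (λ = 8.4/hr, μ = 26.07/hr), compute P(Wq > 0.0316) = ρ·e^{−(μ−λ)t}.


ρ = 8.4/26.07 = 0.3222
P(Wq > t) = ρ·e^{−(μ−λ)t} = 0.3222·e^{−0.5584}
= 0.3222·0.572140 = 0.184349

Final: 0.184349


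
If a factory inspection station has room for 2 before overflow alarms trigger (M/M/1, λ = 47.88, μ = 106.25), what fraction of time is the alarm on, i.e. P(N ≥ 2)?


ρ = 47.88/106.25 = 0.4506
P(N ≥ n) = ρ^n = 0.4506^2 = 0.203072

Final: 0.203072


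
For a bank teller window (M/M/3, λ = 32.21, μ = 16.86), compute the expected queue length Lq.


a = λ/μ = 1.9104; ρ = a/3 = 0.6368
P₀ = 0.126023
Lq = P₀·a^c·ρ / (c!·(1−ρ)²) = 0.126023·6.97268·0.6368/(6·0.13190)
= 0.70705

Final: 0.70705


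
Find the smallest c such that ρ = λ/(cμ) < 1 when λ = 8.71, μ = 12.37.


Stability requires cμ > λ ⇔ c > λ/μ.
λ/μ = 8.71/12.37 = 0.7041
Minimum integer c = ⌊0.7041⌋ + 1 = 1
Check: 1·12.37 = 12.37 > 8.71, while 0·12.37 = 0.00 ≤ 8.71

Final: 1 servers


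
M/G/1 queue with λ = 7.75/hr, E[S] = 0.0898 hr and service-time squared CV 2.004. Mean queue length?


ρ = λ·E[S] = 7.75·0.0898 = 0.6960
Lq = ρ²(1+C_s²)/(2(1−ρ)) = 0.4843·(1+2.004)/(2·0.3040)
= 0.4843·3.0040/0.6081 = 2.39266

Final: 2.39266


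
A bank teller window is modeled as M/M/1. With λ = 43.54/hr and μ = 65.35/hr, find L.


ρ = λ/μ = 43.54/65.35 = 0.6663
L = ρ/(1−ρ) = 0.6663/(1 − 0.6663) = 0.6663/0.3337 = 1.9963

Final: 1.9963


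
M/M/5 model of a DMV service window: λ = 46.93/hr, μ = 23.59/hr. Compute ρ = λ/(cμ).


ρ = λ/(cμ) = 46.93/(5·23.59) = 46.93/117.95 = 0.3979

Final: 0.3979


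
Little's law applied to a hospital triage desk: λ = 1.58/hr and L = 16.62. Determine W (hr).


W = L/λ = 16.62/1.58 = 10.5190 hr

Final: 10.5190 hr


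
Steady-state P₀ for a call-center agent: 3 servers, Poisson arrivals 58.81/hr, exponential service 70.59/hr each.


a = λ/μ = 58.81/70.59 = 0.8331; ρ = a/c = 0.2777
Σ_{k=0}^{2} a^k/k! (terms k=0..2) = 1.00000 + 0.83312 + 0.34705 = 2.18017
Tail: a^3/(3!(1−ρ)) = 0.57826/(6·0.7223) = 0.13343
P₀ = 1/(2.18017 + 0.13343) = 1/2.31360 = 0.432227

Final: 0.432227


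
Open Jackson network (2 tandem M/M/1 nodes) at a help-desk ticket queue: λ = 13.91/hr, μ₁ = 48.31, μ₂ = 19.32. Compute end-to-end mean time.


Each node sees arrival rate λ = 13.91/hr (tandem ⇒ throughput preserved).
W₁ = 1/(μ₁−λ) = 1/(48.31−13.91) = 0.02907 hr
W₂ = 1/(μ₂−λ) = 1/(19.32−13.91) = 0.18484 hr
W_total = W₁ + W₂ = 0.02907 + 0.18484 = 0.21391 hr

Final: 0.21391 hr


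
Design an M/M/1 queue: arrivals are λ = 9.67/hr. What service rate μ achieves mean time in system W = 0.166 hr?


W = 1/(μ−λ) ⇒ μ − λ = 1/W = 1/0.166 = 6.0241
μ = λ + 1/W = 9.67 + 6.0241 = 15.6941 per hr

Final: 15.6941 /hr


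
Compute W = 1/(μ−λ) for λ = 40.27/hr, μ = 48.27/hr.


W = 1/(μ−λ) = 1/(48.27 − 40.27) = 1/8.00 = 0.1250 hr

Final: 0.1250 hr


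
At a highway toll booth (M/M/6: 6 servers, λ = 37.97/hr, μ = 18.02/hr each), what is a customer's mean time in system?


a = 2.1071; ρ = 0.3512; P₀ = 0.121343
Lq = P₀·a^c·ρ/(c!(1−ρ)²) = 0.01231
Wq = Lq/λ = 0.01231/37.97 = 0.0003241 hr
W = Wq + 1/μ = 0.0003241 + 0.05549 = 0.05582 hr

Final: 0.05582 hr


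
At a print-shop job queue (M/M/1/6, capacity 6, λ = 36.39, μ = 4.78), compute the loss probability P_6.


ρ = λ/μ = 36.39/4.78 = 7.6130
P_K = (1−ρ)ρ^K/(1−ρ^(K+1)) = (-6.6130·194681.621064)/(1 − 1482105.479185)
= -1287423.858122/-1482104.479185 = 0.868646

Final: 0.868646


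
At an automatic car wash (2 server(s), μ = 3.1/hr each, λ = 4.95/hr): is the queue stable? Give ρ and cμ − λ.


Total capacity cμ = 2·3.1 = 6.20/hr
ρ = λ/(cμ) = 4.95/6.20 = 0.7984
Stable ⇔ ρ < 1: YES
Spare capacity = cμ − λ = 6.20 − 4.95 = 1.25/hr

Final: ρ = 0.7984; stable; margin = 1.25/hr


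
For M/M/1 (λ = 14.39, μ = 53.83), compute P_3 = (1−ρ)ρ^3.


ρ = 14.39/53.83 = 0.2673
P_n = (1−ρ)·ρ^n = (1 − 0.2673)·0.2673^3 = 0.7327·0.019103 = 0.013997

Final: 0.013997


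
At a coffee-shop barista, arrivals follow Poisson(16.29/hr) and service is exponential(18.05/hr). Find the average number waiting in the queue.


ρ = 16.29/18.05 = 0.9025
Lq = ρ²/(1−ρ) = 0.8145/0.09751 = 8.3532

Final: 8.3532


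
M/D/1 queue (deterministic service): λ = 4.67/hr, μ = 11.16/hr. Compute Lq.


ρ = 4.67/11.16 = 0.4185
M/D/1: Lq = ρ²/(2(1−ρ)) = 0.1751/(2·0.5815) = 0.15055

Final: 0.15055


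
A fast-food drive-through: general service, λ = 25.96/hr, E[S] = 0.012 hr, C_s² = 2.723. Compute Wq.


ρ = λ·E[S] = 25.96·0.012 = 0.3115
E[S²] = E[S]²(1+C_s²) = 0.012²·(1+2.723) = 0.0005361
Wq = λ·E[S²]/(2(1−ρ)) = 25.96·0.0005361/(2·0.6885) = 0.01011 hr

Final: 0.01011 hr


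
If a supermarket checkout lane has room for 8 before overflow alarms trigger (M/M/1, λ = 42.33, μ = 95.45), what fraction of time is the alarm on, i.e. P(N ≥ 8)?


ρ = 42.33/95.45 = 0.4435
P(N ≥ n) = ρ^n = 0.4435^8 = 0.001496

Final: 0.001496


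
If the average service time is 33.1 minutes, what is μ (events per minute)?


μ = 1/(service time) in consistent units.
1 minute = 1 min, so μ = 1/33.1 = 0.03021 per minute

Final: 0.03021 /min


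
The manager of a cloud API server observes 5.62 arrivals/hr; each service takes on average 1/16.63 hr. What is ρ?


ρ = λ/μ = 5.62/16.63 = 0.3379

Final: 0.3379


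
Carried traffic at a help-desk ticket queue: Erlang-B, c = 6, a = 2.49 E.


B(6,2.49) = 0.027833 (Erlang-B)
Carried load = a(1 − B) = 2.49·(1 − 0.027833) = 2.49·0.972167 = 2.4207 E

Final: 2.4207 Erlangs


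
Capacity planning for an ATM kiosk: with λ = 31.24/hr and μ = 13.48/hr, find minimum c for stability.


Stability requires cμ > λ ⇔ c > λ/μ.
λ/μ = 31.24/13.48 = 2.3175
Minimum integer c = ⌊2.3175⌋ + 1 = 3
Check: 3·13.48 = 40.44 > 31.24, while 2·13.48 = 26.96 ≤ 31.24

Final: 3 servers


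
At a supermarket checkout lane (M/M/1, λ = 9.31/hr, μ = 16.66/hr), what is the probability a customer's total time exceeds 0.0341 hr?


W ~ Exponential(μ−λ) for M/M/1.
μ − λ = 16.66 − 9.31 = 7.3500
P(W > t) = e^{−(μ−λ)t} = e^{−0.2506} = 0.778306

Final: 0.778306


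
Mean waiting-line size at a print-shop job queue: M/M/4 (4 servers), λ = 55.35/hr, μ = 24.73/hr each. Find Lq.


a = λ/μ = 2.2382; ρ = a/4 = 0.5595
P₀ = 0.100146
Lq = P₀·a^c·ρ / (c!·(1−ρ)²) = 0.100146·25.09424·0.5595/(24·0.19400)
= 0.30201

Final: 0.30201


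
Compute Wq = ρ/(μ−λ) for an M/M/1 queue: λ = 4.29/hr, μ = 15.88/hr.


ρ = 4.29/15.88 = 0.2702
Wq = ρ/(μ−λ) = 0.2702/(15.88 − 4.29) = 0.2702/11.59 = 0.02331 hr

Final: 0.02331 hr


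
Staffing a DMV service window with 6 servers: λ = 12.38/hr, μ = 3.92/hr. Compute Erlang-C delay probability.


a = λ/μ = 3.1582; ρ = a/6 = 0.5264
P₀ = 0.041549 (from M/M/c formula)
C(c,a) = [a^c/(c!(1−ρ))]·P₀ = [992.21883/(720·0.4736)]·0.041549
= 2.90956·0.041549 = 0.120890

Final: 0.120890


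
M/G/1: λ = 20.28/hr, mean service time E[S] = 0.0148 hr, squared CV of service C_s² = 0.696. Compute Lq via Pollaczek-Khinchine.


ρ = λ·E[S] = 20.28·0.0148 = 0.3001
Lq = ρ²(1+C_s²)/(2(1−ρ)) = 0.09009·(1+0.696)/(2·0.6999)
= 0.09009·1.6960/1.3997 = 0.10916

Final: 0.10916


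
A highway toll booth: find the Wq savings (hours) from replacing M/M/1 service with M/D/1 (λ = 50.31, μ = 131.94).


ρ = 50.31/131.94 = 0.3813
Wq(M/M/1) = ρ/(μ−λ) = 0.3813/81.63 = 0.004671 hr
Wq(M/D/1) = ρ/(2(μ−λ)) = 0.002336 hr
Savings = 0.004671 − 0.002336 = 0.002336 hr

Final: 0.002336 hr


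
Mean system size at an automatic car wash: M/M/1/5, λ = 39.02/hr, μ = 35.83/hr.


ρ = 39.02/35.83 = 1.0890
L = ρ[1 − (K+1)ρ^K + Kρ^(K+1)] / [(1−ρ)(1−ρ^(K+1))]
Numerator: 1.0890·(1 − 6·1.531801 + 5·1.668179) = 0.163455
Denominator: (-0.08903)·(-0.668179) = 0.059489
L = 0.163455/0.059489 = 2.7477

Final: 2.7477


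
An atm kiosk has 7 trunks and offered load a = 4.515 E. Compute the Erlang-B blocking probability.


B(c,a) = (a^c/c!) / Σ_{k=0}^{c} a^k/k!
a^7/7! = 7.588811
Σ terms (k=0..7): 1.00000 + 4.51500 + 10.19261 + 15.33988 + 17.31489 + 15.63535 + 11.76560 + 7.58881 = 83.352143
B = 7.588811/83.352143 = 0.091045

Final: 0.091045


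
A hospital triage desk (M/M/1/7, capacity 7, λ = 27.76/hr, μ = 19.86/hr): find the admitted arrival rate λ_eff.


ρ = 1.3978; P_K = (1−ρ)ρ^7/(1−ρ^8) = 0.305550
λ_eff = λ(1 − P_K) = 27.76·(1 − 0.305550) = 27.76·0.694450 = 19.2779 /hr

Final: 19.2779 /hr


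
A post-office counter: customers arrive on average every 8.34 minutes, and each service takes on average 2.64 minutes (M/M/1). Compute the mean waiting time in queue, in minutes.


λ = 60/8.34 = 7.1942 /hr
μ = 60/2.64 = 22.7273 /hr
ρ = λ/μ = 7.1942/22.7273 = 0.3165
Wq = ρ/(μ−λ) = 0.3165/(22.7273−7.1942) = 0.02038 hr
In minutes: 0.02038·60 = 1.223 min

Final: 1.223 min


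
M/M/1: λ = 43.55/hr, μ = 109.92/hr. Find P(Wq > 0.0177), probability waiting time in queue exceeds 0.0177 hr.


ρ = 43.55/109.92 = 0.3962
P(Wq > t) = ρ·e^{−(μ−λ)t} = 0.3962·e^{−1.1747}
= 0.3962·0.308897 = 0.122384

Final: 0.122384


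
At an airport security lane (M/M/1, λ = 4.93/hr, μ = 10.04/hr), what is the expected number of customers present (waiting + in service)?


ρ = λ/μ = 4.93/10.04 = 0.4910
L = ρ/(1−ρ) = 0.4910/(1 − 0.4910) = 0.4910/0.5090 = 0.9648

Final: 0.9648


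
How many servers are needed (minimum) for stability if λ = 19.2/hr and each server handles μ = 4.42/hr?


Stability requires cμ > λ ⇔ c > λ/μ.
λ/μ = 19.2/4.42 = 4.3439
Minimum integer c = ⌊4.3439⌋ + 1 = 5
Check: 5·4.42 = 22.10 > 19.2, while 4·4.42 = 17.68 ≤ 19.2

Final: 5 servers


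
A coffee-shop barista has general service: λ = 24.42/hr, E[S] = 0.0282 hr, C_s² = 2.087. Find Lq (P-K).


ρ = λ·E[S] = 24.42·0.0282 = 0.6886
Lq = ρ²(1+C_s²)/(2(1−ρ)) = 0.4742·(1+2.087)/(2·0.3114)
= 0.4742·3.0870/0.6227 = 2.35093

Final: 2.35093


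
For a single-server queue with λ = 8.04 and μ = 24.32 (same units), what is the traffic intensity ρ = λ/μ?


ρ = λ/μ = 8.04/24.32 = 0.3306

Final: 0.3306


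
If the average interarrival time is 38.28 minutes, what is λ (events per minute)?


λ = 1/(interarrival time) in consistent units.
1 minute = 1 min, so λ = 1/38.28 = 0.02612 per minute

Final: 0.02612 /min


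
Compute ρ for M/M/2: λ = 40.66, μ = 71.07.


ρ = λ/(cμ) = 40.66/(2·71.07) = 40.66/142.14 = 0.2861

Final: 0.2861


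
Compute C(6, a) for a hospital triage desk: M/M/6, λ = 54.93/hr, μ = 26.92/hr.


a = λ/μ = 2.0405; ρ = a/6 = 0.3401
P₀ = 0.129748 (from M/M/c formula)
C(c,a) = [a^c/(c!(1−ρ))]·P₀ = [72.17840/(720·0.6599)]·0.129748
= 0.15191·0.129748 = 0.019710

Final: 0.019710


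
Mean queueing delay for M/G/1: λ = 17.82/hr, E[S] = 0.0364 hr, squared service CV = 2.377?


ρ = λ·E[S] = 17.82·0.0364 = 0.6486
E[S²] = E[S]²(1+C_s²) = 0.0364²·(1+2.377) = 0.004474
Wq = λ·E[S²]/(2(1−ρ)) = 17.82·0.004474/(2·0.3514) = 0.11347 hr

Final: 0.11347 hr


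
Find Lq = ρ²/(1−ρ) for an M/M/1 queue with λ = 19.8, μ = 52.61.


ρ = 19.8/52.61 = 0.3764
Lq = ρ²/(1−ρ) = 0.1416/0.6236 = 0.2271

Final: 0.2271


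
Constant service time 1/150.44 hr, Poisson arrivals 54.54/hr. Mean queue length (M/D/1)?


ρ = 54.54/150.44 = 0.3625
M/D/1: Lq = ρ²/(2(1−ρ)) = 0.1314/(2·0.6375) = 0.10309

Final: 0.10309


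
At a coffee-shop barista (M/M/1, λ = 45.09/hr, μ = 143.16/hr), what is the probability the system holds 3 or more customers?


ρ = 45.09/143.16 = 0.3150
P(N ≥ n) = ρ^n = 0.3150^3 = 0.031245

Final: 0.031245


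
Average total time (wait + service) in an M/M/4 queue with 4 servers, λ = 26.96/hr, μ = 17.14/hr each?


a = 1.5729; ρ = 0.3932; P₀ = 0.204963
Lq = P₀·a^c·ρ/(c!(1−ρ)²) = 0.05583
Wq = Lq/λ = 0.05583/26.96 = 0.002071 hr
W = Wq + 1/μ = 0.002071 + 0.05834 = 0.06041 hr

Final: 0.06041 hr


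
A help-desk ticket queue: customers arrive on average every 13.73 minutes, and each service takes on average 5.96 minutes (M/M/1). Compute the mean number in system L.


λ = 60/13.73 = 4.3700 /hr
μ = 60/5.96 = 10.0671 /hr
ρ = λ/μ = 4.3700/10.0671 = 0.4341
L = ρ/(1−ρ) = 0.4341/0.5659 = 0.7671

Final: 0.7671


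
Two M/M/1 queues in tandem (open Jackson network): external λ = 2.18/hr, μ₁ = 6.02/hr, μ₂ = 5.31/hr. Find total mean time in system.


Each node sees arrival rate λ = 2.18/hr (tandem ⇒ throughput preserved).
W₁ = 1/(μ₁−λ) = 1/(6.02−2.18) = 0.26042 hr
W₂ = 1/(μ₂−λ) = 1/(5.31−2.18) = 0.31949 hr
W_total = W₁ + W₂ = 0.26042 + 0.31949 = 0.57991 hr

Final: 0.57991 hr


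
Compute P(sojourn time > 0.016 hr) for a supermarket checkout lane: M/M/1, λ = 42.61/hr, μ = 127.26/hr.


W ~ Exponential(μ−λ) for M/M/1.
μ − λ = 127.26 − 42.61 = 84.6500
P(W > t) = e^{−(μ−λ)t} = e^{−1.3544} = 0.258102

Final: 0.258102


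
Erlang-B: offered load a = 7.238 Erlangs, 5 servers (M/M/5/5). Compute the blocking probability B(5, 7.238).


B(c,a) = (a^c/c!) / Σ_{k=0}^{c} a^k/k!
a^5/5! = 165.543315
Σ terms (k=0..5): 1.00000 + 7.23800 + 26.19432 + 63.19817 + 114.35708 + 165.54332 = 377.530889
B = 165.543315/377.530889 = 0.438489

Final: 0.438489


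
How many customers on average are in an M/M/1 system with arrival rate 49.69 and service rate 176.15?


ρ = λ/μ = 49.69/176.15 = 0.2821
L = ρ/(1−ρ) = 0.2821/(1 − 0.2821) = 0.2821/0.7179 = 0.3929

Final: 0.3929


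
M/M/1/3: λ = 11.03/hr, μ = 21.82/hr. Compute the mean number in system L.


ρ = 11.03/21.82 = 0.5055
L = ρ[1 − (K+1)ρ^K + Kρ^(K+1)] / [(1−ρ)(1−ρ^(K+1))]
Numerator: 0.5055·(1 − 4·0.129170 + 3·0.065295) = 0.343338
Denominator: (0.4945)·(0.934705) = 0.462212
L = 0.343338/0.462212 = 0.7428

Final: 0.7428


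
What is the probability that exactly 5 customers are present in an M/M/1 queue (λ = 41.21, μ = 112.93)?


ρ = 41.21/112.93 = 0.3649
P_n = (1−ρ)·ρ^n = (1 − 0.3649)·0.3649^5 = 0.6351·0.006471 = 0.004110

Final: 0.004110


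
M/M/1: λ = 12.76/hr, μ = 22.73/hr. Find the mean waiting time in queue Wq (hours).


ρ = 12.76/22.73 = 0.5614
Wq = ρ/(μ−λ) = 0.5614/(22.73 − 12.76) = 0.5614/9.97 = 0.05631 hr

Final: 0.05631 hr


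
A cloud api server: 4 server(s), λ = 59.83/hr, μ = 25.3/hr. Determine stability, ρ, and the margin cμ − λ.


Total capacity cμ = 4·25.3 = 101.20/hr
ρ = λ/(cμ) = 59.83/101.20 = 0.5912
Stable ⇔ ρ < 1: YES
Spare capacity = cμ − λ = 101.20 − 59.83 = 41.37/hr

Final: ρ = 0.5912; stable; margin = 41.37/hr


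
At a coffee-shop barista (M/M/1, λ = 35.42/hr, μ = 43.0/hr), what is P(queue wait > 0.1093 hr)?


ρ = 35.42/43.0 = 0.8237
P(Wq > t) = ρ·e^{−(μ−λ)t} = 0.8237·e^{−0.8285}
= 0.8237·0.436706 = 0.359724

Final: 0.359724


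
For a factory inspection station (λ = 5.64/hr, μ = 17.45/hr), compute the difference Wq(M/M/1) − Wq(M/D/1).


ρ = 5.64/17.45 = 0.3232
Wq(M/M/1) = ρ/(μ−λ) = 0.3232/11.81 = 0.02737 hr
Wq(M/D/1) = ρ/(2(μ−λ)) = 0.01368 hr
Savings = 0.02737 − 0.01368 = 0.01368 hr

Final: 0.01368 hr


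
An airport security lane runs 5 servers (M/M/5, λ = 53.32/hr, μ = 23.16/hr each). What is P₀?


a = λ/μ = 53.32/23.16 = 2.3022; ρ = a/c = 0.4604
Σ_{k=0}^{4} a^k/k! (terms k=0..4) = 1.00000 + 2.30225 + 2.65017 + 2.03378 + 1.17056 = 9.15675
Tail: a^5/(5!(1−ρ)) = 64.67820/(120·0.5396) = 0.99895
P₀ = 1/(9.15675 + 0.99895) = 1/10.15570 = 0.098467

Final: 0.098467


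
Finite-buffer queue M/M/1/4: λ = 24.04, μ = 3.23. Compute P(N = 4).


ρ = λ/μ = 24.04/3.23 = 7.4427
P_K = (1−ρ)ρ^K/(1−ρ^(K+1)) = (-6.4427·3068.511562)/(1 − 22838.086051)
= -19769.574490/-22837.086051 = 0.865679

Final: 0.865679


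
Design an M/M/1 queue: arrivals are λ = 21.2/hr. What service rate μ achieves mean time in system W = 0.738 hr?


W = 1/(μ−λ) ⇒ μ − λ = 1/W = 1/0.738 = 1.3550
μ = λ + 1/W = 21.2 + 1.3550 = 22.5550 per hr

Final: 22.5550 /hr


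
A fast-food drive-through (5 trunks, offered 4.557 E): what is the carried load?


B(5,4.557) = 0.247912 (Erlang-B)
Carried load = a(1 − B) = 4.557·(1 − 0.247912) = 4.557·0.752088 = 3.4273 E

Final: 3.4273 Erlangs


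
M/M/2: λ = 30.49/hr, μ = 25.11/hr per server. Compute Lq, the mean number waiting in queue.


a = λ/μ = 1.2143; ρ = a/2 = 0.6071
P₀ = 0.244455
Lq = P₀·a^c·ρ / (c!·(1−ρ)²) = 0.244455·1.47442·0.6071/(2·0.15435)
= 0.70888

Final: 0.70888


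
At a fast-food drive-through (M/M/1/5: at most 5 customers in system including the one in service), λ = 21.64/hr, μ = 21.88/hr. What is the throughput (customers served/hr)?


ρ = 0.9890; P_K = (1−ρ)ρ^5/(1−ρ^6) = 0.162105
λ_eff = λ(1 − P_K) = 21.64·(1 − 0.162105) = 21.64·0.837895 = 18.1320 /hr

Final: 18.1320 /hr


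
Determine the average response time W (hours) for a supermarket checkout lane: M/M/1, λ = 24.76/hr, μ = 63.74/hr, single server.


W = 1/(μ−λ) = 1/(63.74 − 24.76) = 1/38.98 = 0.02565 hr

Final: 0.02565 hr


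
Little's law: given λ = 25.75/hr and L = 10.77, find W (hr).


W = L/λ = 10.77/25.75 = 0.4183 hr

Final: 0.4183 hr


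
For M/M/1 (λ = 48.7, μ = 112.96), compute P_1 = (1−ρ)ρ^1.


ρ = 48.7/112.96 = 0.4311
P_n = (1−ρ)·ρ^n = (1 − 0.4311)·0.4311^1 = 0.5689·0.431126 = 0.245256

Final: 0.245256


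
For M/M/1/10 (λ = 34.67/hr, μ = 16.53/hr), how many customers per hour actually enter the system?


ρ = 2.0974; P_K = (1−ρ)ρ^10/(1−ρ^11) = 0.523370
λ_eff = λ(1 − P_K) = 34.67·(1 − 0.523370) = 34.67·0.476630 = 16.5247 /hr

Final: 16.5247 /hr


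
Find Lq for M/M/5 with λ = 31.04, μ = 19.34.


a = λ/μ = 1.6050; ρ = a/5 = 0.3210
P₀ = 0.200436
Lq = P₀·a^c·ρ / (c!·(1−ρ)²) = 0.200436·10.64943·0.3210/(120·0.46105)
= 0.01238

Final: 0.01238


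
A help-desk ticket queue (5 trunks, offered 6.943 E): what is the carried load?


B(5,6.943) = 0.421338 (Erlang-B)
Carried load = a(1 − B) = 6.943·(1 − 0.421338) = 6.943·0.578662 = 4.0177 E

Final: 4.0177 Erlangs


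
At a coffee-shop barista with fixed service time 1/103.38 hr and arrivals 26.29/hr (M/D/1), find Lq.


ρ = 26.29/103.38 = 0.2543
M/D/1: Lq = ρ²/(2(1−ρ)) = 0.06467/(2·0.7457) = 0.04336

Final: 0.04336


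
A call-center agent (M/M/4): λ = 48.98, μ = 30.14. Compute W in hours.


a = 1.6251; ρ = 0.4063; P₀ = 0.194165
Lq = P₀·a^c·ρ/(c!(1−ρ)²) = 0.06503
Wq = Lq/λ = 0.06503/48.98 = 0.001328 hr
W = Wq + 1/μ = 0.001328 + 0.03318 = 0.03451 hr

Final: 0.03451 hr


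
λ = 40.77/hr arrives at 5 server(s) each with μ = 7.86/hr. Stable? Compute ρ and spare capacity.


Total capacity cμ = 5·7.86 = 39.30/hr
ρ = λ/(cμ) = 40.77/39.30 = 1.0374
Stable ⇔ ρ < 1: NO
Spare capacity = cμ − λ = 39.30 − 40.77 = -1.47/hr

Final: ρ = 1.0374; unstable; margin = -1.47/hr


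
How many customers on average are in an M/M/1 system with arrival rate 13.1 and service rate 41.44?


ρ = λ/μ = 13.1/41.44 = 0.3161
L = ρ/(1−ρ) = 0.3161/(1 − 0.3161) = 0.3161/0.6839 = 0.4622

Final: 0.4622


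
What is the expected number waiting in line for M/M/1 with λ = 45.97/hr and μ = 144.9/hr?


ρ = 45.97/144.9 = 0.3173
Lq = ρ²/(1−ρ) = 0.1006/0.6827 = 0.1474

Final: 0.1474


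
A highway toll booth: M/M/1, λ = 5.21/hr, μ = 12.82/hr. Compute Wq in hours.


ρ = 5.21/12.82 = 0.4064
Wq = ρ/(μ−λ) = 0.4064/(12.82 − 5.21) = 0.4064/7.61 = 0.05340 hr

Final: 0.05340 hr


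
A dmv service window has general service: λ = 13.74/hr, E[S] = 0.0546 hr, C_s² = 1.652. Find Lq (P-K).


ρ = λ·E[S] = 13.74·0.0546 = 0.7502
Lq = ρ²(1+C_s²)/(2(1−ρ)) = 0.5628·(1+1.652)/(2·0.2498)
= 0.5628·2.6520/0.4996 = 2.98756

Final: 2.98756


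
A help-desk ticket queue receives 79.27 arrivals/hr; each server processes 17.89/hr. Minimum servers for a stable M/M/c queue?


Stability requires cμ > λ ⇔ c > λ/μ.
λ/μ = 79.27/17.89 = 4.4310
Minimum integer c = ⌊4.4310⌋ + 1 = 5
Check: 5·17.89 = 89.45 > 79.27, while 4·17.89 = 71.56 ≤ 79.27

Final: 5 servers


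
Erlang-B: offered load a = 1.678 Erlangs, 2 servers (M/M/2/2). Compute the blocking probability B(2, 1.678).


B(c,a) = (a^c/c!) / Σ_{k=0}^{c} a^k/k!
a^2/2! = 1.407842
Σ terms (k=0..2): 1.00000 + 1.67800 + 1.40784 = 4.085842
B = 1.407842/4.085842 = 0.344566

Final: 0.344566


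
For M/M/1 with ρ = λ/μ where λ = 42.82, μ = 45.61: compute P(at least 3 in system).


ρ = 42.82/45.61 = 0.9388
P(N ≥ n) = ρ^n = 0.9388^3 = 0.827484

Final: 0.827484


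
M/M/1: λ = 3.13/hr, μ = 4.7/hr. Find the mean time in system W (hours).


W = 1/(μ−λ) = 1/(4.7 − 3.13) = 1/1.57 = 0.6369 hr

Final: 0.6369 hr


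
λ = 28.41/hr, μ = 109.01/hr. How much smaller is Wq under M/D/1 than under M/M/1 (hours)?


ρ = 28.41/109.01 = 0.2606
Wq(M/M/1) = ρ/(μ−λ) = 0.2606/80.60 = 0.003233 hr
Wq(M/D/1) = ρ/(2(μ−λ)) = 0.001617 hr
Savings = 0.003233 − 0.001617 = 0.001617 hr

Final: 0.001617 hr


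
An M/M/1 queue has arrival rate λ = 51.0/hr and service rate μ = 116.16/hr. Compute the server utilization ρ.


ρ = λ/μ = 51.0/116.16 = 0.4390

Final: 0.4390


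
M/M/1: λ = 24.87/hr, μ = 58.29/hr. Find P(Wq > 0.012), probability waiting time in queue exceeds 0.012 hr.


ρ = 24.87/58.29 = 0.4267
P(Wq > t) = ρ·e^{−(μ−λ)t} = 0.4267·e^{−0.4010}
= 0.4267·0.669623 = 0.285701

Final: 0.285701


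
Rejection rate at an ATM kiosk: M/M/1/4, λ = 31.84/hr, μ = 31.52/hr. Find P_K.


ρ = λ/μ = 31.84/31.52 = 1.0102
P_K = (1−ρ)ρ^K/(1−ρ^(K+1)) = (-0.01015·1.041232)/(1 − 1.051803)
= -0.010571/-0.051803 = 0.204061

Final: 0.204061


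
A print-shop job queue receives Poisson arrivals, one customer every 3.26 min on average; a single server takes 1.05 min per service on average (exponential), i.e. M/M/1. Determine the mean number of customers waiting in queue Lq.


λ = 60/3.26 = 18.4049 /hr
μ = 60/1.05 = 57.1429 /hr
ρ = λ/μ = 18.4049/57.1429 = 0.3221
Lq = ρ²/(1−ρ) = 0.1037/0.6779 = 0.1530

Final: 0.1530


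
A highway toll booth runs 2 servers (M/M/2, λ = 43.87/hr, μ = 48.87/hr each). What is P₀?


a = λ/μ = 43.87/48.87 = 0.8977; ρ = a/c = 0.4488
Σ_{k=0}^{1} a^k/k! (terms k=0..1) = 1.00000 + 0.89769 = 1.89769
Tail: a^2/(2!(1−ρ)) = 0.80584/(2·0.5512) = 0.73105
P₀ = 1/(1.89769 + 0.73105) = 1/2.62874 = 0.380411

Final: 0.380411


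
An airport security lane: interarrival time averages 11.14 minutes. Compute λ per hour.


λ = 1/(interarrival time) in consistent units.
1 hour = 60 min, so λ = 60/11.14 = 5.3860 per hour

Final: 5.3860 /hr


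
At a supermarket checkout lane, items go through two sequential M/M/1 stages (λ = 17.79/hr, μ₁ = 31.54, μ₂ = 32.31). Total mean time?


Each node sees arrival rate λ = 17.79/hr (tandem ⇒ throughput preserved).
W₁ = 1/(μ₁−λ) = 1/(31.54−17.79) = 0.07273 hr
W₂ = 1/(μ₂−λ) = 1/(32.31−17.79) = 0.06887 hr
W_total = W₁ + W₂ = 0.07273 + 0.06887 = 0.14160 hr

Final: 0.14160 hr


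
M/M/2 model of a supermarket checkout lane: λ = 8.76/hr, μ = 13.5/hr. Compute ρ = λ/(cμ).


ρ = λ/(cμ) = 8.76/(2·13.5) = 8.76/27.00 = 0.3244

Final: 0.3244


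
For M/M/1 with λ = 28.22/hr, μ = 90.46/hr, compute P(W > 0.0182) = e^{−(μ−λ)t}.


W ~ Exponential(μ−λ) for M/M/1.
μ − λ = 90.46 − 28.22 = 62.2400
P(W > t) = e^{−(μ−λ)t} = e^{−1.1328} = 0.322140

Final: 0.322140


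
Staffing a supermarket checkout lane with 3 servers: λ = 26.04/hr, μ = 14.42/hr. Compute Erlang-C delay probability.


a = λ/μ = 1.8058; ρ = a/3 = 0.6019
P₀ = 0.144886 (from M/M/c formula)
C(c,a) = [a^c/(c!(1−ρ))]·P₀ = [5.88880/(6·0.3981)]·0.144886
= 2.46564·0.144886 = 0.357237

Final: 0.357237


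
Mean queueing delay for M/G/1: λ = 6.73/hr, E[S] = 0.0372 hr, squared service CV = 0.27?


ρ = λ·E[S] = 6.73·0.0372 = 0.2504
E[S²] = E[S]²(1+C_s²) = 0.0372²·(1+0.27) = 0.001757
Wq = λ·E[S²]/(2(1−ρ)) = 6.73·0.001757/(2·0.7496) = 0.007889 hr

Final: 0.007889 hr


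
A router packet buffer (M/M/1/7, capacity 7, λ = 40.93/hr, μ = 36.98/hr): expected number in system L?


ρ = 40.93/36.98 = 1.1068
L = ρ[1 − (K+1)ρ^K + Kρ^(K+1)] / [(1−ρ)(1−ρ^(K+1))]
Numerator: 1.1068·(1 − 8·2.034810 + 7·2.252157) = 0.538599
Denominator: (-0.1068)·(-1.252157) = 0.133749
L = 0.538599/0.133749 = 4.0269

Final: 4.0269


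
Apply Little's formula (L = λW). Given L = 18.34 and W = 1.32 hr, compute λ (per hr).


λ = L/W = 18.34/1.32 = 13.8939 /hr

Final: 13.8939 /hr


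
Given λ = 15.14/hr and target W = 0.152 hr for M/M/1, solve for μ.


W = 1/(μ−λ) ⇒ μ − λ = 1/W = 1/0.152 = 6.5789
μ = λ + 1/W = 15.14 + 6.5789 = 21.7189 per hr

Final: 21.7189 /hr


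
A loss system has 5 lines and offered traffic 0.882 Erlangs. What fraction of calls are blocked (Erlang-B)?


B(c,a) = (a^c/c!) / Σ_{k=0}^{c} a^k/k!
a^5/5! = 0.004448
Σ terms (k=0..5): 1.00000 + 0.88200 + 0.38896 + 0.11435 + 0.02522 + 0.004448 = 2.414980
B = 0.004448/2.414980 = 0.001842

Final: 0.001842


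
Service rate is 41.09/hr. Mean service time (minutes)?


Mean service time = 1/μ = 1/41.09 hour = 0.02434 hour
In minutes: 0.02434 × 60 = 1.4602 min

Final: 1.4602 min


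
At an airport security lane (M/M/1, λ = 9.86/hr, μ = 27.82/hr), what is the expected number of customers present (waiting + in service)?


ρ = λ/μ = 9.86/27.82 = 0.3544
L = ρ/(1−ρ) = 0.3544/(1 − 0.3544) = 0.3544/0.6456 = 0.5490

Final: 0.5490


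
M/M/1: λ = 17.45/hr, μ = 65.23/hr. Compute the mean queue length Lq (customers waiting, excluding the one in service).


ρ = 17.45/65.23 = 0.2675
Lq = ρ²/(1−ρ) = 0.07156/0.7325 = 0.09770

Final: 0.09770


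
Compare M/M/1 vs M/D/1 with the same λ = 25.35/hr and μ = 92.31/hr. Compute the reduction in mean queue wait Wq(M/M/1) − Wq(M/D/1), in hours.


ρ = 25.35/92.31 = 0.2746
Wq(M/M/1) = ρ/(μ−λ) = 0.2746/66.96 = 0.004101 hr
Wq(M/D/1) = ρ/(2(μ−λ)) = 0.002051 hr
Savings = 0.004101 − 0.002051 = 0.002051 hr

Final: 0.002051 hr


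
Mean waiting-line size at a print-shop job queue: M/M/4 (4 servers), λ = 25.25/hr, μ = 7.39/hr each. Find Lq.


a = λ/μ = 3.4168; ρ = a/4 = 0.8542
P₀ = 0.017905
Lq = P₀·a^c·ρ / (c!·(1−ρ)²) = 0.017905·136.29119·0.8542/(24·0.02126)
= 4.08550

Final: 4.08550


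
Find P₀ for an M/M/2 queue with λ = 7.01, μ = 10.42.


a = λ/μ = 7.01/10.42 = 0.6727; ρ = a/c = 0.3364
Σ_{k=0}^{1} a^k/k! (terms k=0..1) = 1.00000 + 0.67274 = 1.67274
Tail: a^2/(2!(1−ρ)) = 0.45259/(2·0.6636) = 0.34099
P₀ = 1/(1.67274 + 0.34099) = 1/2.01374 = 0.496589

Final: 0.496589


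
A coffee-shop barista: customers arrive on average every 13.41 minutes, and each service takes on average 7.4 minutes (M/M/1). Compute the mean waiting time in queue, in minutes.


λ = 60/13.41 = 4.4743 /hr
μ = 60/7.4 = 8.1081 /hr
ρ = λ/μ = 4.4743/8.1081 = 0.5518
Wq = ρ/(μ−λ) = 0.5518/(8.1081−4.4743) = 0.15186 hr
In minutes: 0.15186·60 = 9.111 min

Final: 9.111 min


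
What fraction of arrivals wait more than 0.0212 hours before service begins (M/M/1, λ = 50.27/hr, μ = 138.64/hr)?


ρ = 50.27/138.64 = 0.3626
P(Wq > t) = ρ·e^{−(μ−λ)t} = 0.3626·e^{−1.8734}
= 0.3626·0.153594 = 0.055692

Final: 0.055692


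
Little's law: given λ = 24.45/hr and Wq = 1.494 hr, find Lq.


Lq = λWq = 24.45·1.494 = 36.5283

Final: 36.5283


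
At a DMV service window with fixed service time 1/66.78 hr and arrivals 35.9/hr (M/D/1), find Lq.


ρ = 35.9/66.78 = 0.5376
M/D/1: Lq = ρ²/(2(1−ρ)) = 0.2890/(2·0.4624) = 0.31249

Final: 0.31249


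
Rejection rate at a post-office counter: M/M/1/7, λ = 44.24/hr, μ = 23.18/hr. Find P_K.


ρ = λ/μ = 44.24/23.18 = 1.9085
P_K = (1−ρ)ρ^K/(1−ρ^(K+1)) = (-0.9085·92.238410)/(1 − 176.040865)
= -83.802455/-175.040865 = 0.478759

Final: 0.478759


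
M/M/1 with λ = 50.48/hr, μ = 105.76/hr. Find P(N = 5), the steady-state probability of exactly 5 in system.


ρ = 50.48/105.76 = 0.4773
P_n = (1−ρ)·ρ^n = (1 − 0.4773)·0.4773^5 = 0.5227·0.024774 = 0.012949

Final: 0.012949


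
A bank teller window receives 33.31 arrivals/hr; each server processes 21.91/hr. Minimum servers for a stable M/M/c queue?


Stability requires cμ > λ ⇔ c > λ/μ.
λ/μ = 33.31/21.91 = 1.5203
Minimum integer c = ⌊1.5203⌋ + 1 = 2
Check: 2·21.91 = 43.82 > 33.31, while 1·21.91 = 21.91 ≤ 33.31

Final: 2 servers


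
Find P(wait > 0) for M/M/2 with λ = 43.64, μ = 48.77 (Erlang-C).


a = λ/μ = 0.8948; ρ = a/2 = 0.4474
P₀ = 0.381782 (from M/M/c formula)
C(c,a) = [a^c/(c!(1−ρ))]·P₀ = [0.80069/(2·0.5526)]·0.381782
= 0.72448·0.381782 = 0.276595

Final: 0.276595


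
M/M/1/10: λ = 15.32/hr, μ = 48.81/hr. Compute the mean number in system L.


ρ = 15.32/48.81 = 0.3139
L = ρ[1 − (K+1)ρ^K + Kρ^(K+1)] / [(1−ρ)(1−ρ^(K+1))]
Numerator: 0.3139·(1 − 11·0.000009279 + 10·0.000002912) = 0.313847
Denominator: (0.6861)·(0.999997) = 0.686128
L = 0.313847/0.686128 = 0.4574

Final: 0.4574


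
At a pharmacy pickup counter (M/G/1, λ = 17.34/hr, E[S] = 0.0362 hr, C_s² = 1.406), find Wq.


ρ = λ·E[S] = 17.34·0.0362 = 0.6277
E[S²] = E[S]²(1+C_s²) = 0.0362²·(1+1.406) = 0.003153
Wq = λ·E[S²]/(2(1−ρ)) = 17.34·0.003153/(2·0.3723) = 0.07343 hr

Final: 0.07343 hr


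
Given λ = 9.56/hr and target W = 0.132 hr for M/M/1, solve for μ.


W = 1/(μ−λ) ⇒ μ − λ = 1/W = 1/0.132 = 7.5758
μ = λ + 1/W = 9.56 + 7.5758 = 17.1358 per hr

Final: 17.1358 /hr


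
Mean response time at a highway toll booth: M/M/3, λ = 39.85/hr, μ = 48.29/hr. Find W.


a = 0.8252; ρ = 0.2751; P₀ = 0.435745
Lq = P₀·a^c·ρ/(c!(1−ρ)²) = 0.02136
Wq = Lq/λ = 0.02136/39.85 = 0.0005361 hr
W = Wq + 1/μ = 0.0005361 + 0.02071 = 0.02124 hr

Final: 0.02124 hr


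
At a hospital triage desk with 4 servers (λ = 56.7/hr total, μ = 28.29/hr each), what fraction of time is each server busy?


ρ = λ/(cμ) = 56.7/(4·28.29) = 56.7/113.16 = 0.5011

Final: 0.5011


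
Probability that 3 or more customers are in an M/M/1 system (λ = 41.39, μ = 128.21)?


ρ = 41.39/128.21 = 0.3228
P(N ≥ n) = ρ^n = 0.3228^3 = 0.033645

Final: 0.033645


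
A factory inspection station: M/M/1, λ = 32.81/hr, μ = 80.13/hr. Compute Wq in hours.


ρ = 32.81/80.13 = 0.4095
Wq = ρ/(μ−λ) = 0.4095/(80.13 − 32.81) = 0.4095/47.32 = 0.008653 hr

Final: 0.008653 hr


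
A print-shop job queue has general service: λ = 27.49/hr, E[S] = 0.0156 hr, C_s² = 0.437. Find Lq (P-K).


ρ = λ·E[S] = 27.49·0.0156 = 0.4288
Lq = ρ²(1+C_s²)/(2(1−ρ)) = 0.1839·(1+0.437)/(2·0.5712)
= 0.1839·1.4370/1.1423 = 0.23135

Final: 0.23135


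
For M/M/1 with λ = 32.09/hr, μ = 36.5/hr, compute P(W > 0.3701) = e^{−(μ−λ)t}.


W ~ Exponential(μ−λ) for M/M/1.
μ − λ = 36.5 − 32.09 = 4.4100
P(W > t) = e^{−(μ−λ)t} = e^{−1.6321} = 0.195511

Final: 0.195511


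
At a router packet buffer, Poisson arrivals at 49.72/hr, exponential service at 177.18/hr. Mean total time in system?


W = 1/(μ−λ) = 1/(177.18 − 49.72) = 1/127.46 = 0.007846 hr

Final: 0.007846 hr


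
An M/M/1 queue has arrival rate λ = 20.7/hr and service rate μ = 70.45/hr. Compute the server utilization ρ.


ρ = λ/μ = 20.7/70.45 = 0.2938

Final: 0.2938


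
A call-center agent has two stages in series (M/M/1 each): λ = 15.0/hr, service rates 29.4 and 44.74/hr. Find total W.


Each node sees arrival rate λ = 15.0/hr (tandem ⇒ throughput preserved).
W₁ = 1/(μ₁−λ) = 1/(29.4−15.0) = 0.06944 hr
W₂ = 1/(μ₂−λ) = 1/(44.74−15.0) = 0.03362 hr
W_total = W₁ + W₂ = 0.06944 + 0.03362 = 0.10307 hr

Final: 0.10307 hr


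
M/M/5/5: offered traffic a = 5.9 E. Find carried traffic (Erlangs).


B(5,5.9) = 0.353361 (Erlang-B)
Carried load = a(1 − B) = 5.9·(1 − 0.353361) = 5.9·0.646639 = 3.8152 E

Final: 3.8152 Erlangs


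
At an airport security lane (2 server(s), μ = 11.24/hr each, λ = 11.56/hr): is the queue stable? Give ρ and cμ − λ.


Total capacity cμ = 2·11.24 = 22.48/hr
ρ = λ/(cμ) = 11.56/22.48 = 0.5142
Stable ⇔ ρ < 1: YES
Spare capacity = cμ − λ = 22.48 − 11.56 = 10.92/hr

Final: ρ = 0.5142; stable; margin = 10.92/hr


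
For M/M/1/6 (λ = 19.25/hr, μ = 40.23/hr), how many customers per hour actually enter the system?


ρ = 0.4785; P_K = (1−ρ)ρ^6/(1−ρ^7) = 0.006296
λ_eff = λ(1 − P_K) = 19.25·(1 − 0.006296) = 19.25·0.993704 = 19.1288 /hr

Final: 19.1288 /hr


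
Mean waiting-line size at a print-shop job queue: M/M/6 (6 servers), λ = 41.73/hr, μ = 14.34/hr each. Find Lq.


a = λ/μ = 2.9100; ρ = a/6 = 0.4850
P₀ = 0.053716
Lq = P₀·a^c·ρ / (c!·(1−ρ)²) = 0.053716·607.28898·0.4850/(720·0.26522)
= 0.08285

Final: 0.08285


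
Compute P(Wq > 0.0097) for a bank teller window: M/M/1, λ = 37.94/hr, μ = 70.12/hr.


ρ = 37.94/70.12 = 0.5411
P(Wq > t) = ρ·e^{−(μ−λ)t} = 0.5411·e^{−0.3121}
= 0.5411·0.731875 = 0.395997

Final: 0.395997


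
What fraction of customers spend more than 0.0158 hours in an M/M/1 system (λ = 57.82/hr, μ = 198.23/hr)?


W ~ Exponential(μ−λ) for M/M/1.
μ − λ = 198.23 − 57.82 = 140.4100
P(W > t) = e^{−(μ−λ)t} = e^{−2.2185} = 0.108775

Final: 0.108775


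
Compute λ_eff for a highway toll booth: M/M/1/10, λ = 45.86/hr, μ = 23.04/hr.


ρ = 1.9905; P_K = (1−ρ)ρ^10/(1−ρ^11) = 0.497858
λ_eff = λ(1 − P_K) = 45.86·(1 − 0.497858) = 45.86·0.502142 = 23.0282 /hr

Final: 23.0282 /hr


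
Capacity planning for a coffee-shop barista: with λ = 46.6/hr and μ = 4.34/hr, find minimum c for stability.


Stability requires cμ > λ ⇔ c > λ/μ.
λ/μ = 46.6/4.34 = 10.7373
Minimum integer c = ⌊10.7373⌋ + 1 = 11
Check: 11·4.34 = 47.74 > 46.6, while 10·4.34 = 43.40 ≤ 46.6

Final: 11 servers


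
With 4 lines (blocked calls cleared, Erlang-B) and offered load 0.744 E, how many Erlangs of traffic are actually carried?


B(4,0.744) = 0.006073 (Erlang-B)
Carried load = a(1 − B) = 0.744·(1 − 0.006073) = 0.744·0.993927 = 0.7395 E

Final: 0.7395 Erlangs


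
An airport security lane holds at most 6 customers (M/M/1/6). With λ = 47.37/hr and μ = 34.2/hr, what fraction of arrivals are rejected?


ρ = λ/μ = 47.37/34.2 = 1.3851
P_K = (1−ρ)ρ^K/(1−ρ^(K+1)) = (-0.3851·7.060959)/(1 − 9.780047)
= -2.719088/-8.780047 = 0.309690

Final: 0.309690


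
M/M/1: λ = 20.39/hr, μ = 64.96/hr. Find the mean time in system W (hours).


W = 1/(μ−λ) = 1/(64.96 − 20.39) = 1/44.57 = 0.02244 hr

Final: 0.02244 hr


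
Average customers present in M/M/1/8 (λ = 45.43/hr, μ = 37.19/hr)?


ρ = 45.43/37.19 = 1.2216
L = ρ[1 − (K+1)ρ^K + Kρ^(K+1)] / [(1−ρ)(1−ρ^(K+1))]
Numerator: 1.2216·(1 − 9·4.958296 + 8·6.056881) = 5.900623
Denominator: (-0.2216)·(-5.056881) = 1.120427
L = 5.900623/1.120427 = 5.2664

Final: 5.2664


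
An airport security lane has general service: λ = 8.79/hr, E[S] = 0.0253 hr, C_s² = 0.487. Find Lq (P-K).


ρ = λ·E[S] = 8.79·0.0253 = 0.2224
Lq = ρ²(1+C_s²)/(2(1−ρ)) = 0.04946·(1+0.487)/(2·0.7776)
= 0.04946·1.4870/1.5552 = 0.04729

Final: 0.04729


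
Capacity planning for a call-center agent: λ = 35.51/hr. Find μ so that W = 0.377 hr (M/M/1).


W = 1/(μ−λ) ⇒ μ − λ = 1/W = 1/0.377 = 2.6525
μ = λ + 1/W = 35.51 + 2.6525 = 38.1625 per hr

Final: 38.1625 /hr


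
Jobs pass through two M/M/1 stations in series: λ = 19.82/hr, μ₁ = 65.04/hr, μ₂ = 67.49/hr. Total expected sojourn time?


Each node sees arrival rate λ = 19.82/hr (tandem ⇒ throughput preserved).
W₁ = 1/(μ₁−λ) = 1/(65.04−19.82) = 0.02211 hr
W₂ = 1/(μ₂−λ) = 1/(67.49−19.82) = 0.02098 hr
W_total = W₁ + W₂ = 0.02211 + 0.02098 = 0.04309 hr

Final: 0.04309 hr


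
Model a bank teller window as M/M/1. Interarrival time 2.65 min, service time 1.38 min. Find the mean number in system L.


λ = 60/2.65 = 22.6415 /hr
μ = 60/1.38 = 43.4783 /hr
ρ = λ/μ = 22.6415/43.4783 = 0.5208
L = ρ/(1−ρ) = 0.5208/0.4792 = 1.0866

Final: 1.0866


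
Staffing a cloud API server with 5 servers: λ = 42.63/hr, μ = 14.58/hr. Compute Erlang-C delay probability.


a = λ/μ = 2.9239; ρ = a/5 = 0.5848
P₀ = 0.050766 (from M/M/c formula)
C(c,a) = [a^c/(c!(1−ρ))]·P₀ = [213.69238/(120·0.4152)]·0.050766
= 4.28867·0.050766 = 0.217718

Final: 0.217718


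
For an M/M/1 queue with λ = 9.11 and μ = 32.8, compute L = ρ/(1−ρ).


ρ = λ/μ = 9.11/32.8 = 0.2777
L = ρ/(1−ρ) = 0.2777/(1 − 0.2777) = 0.2777/0.7223 = 0.3846

Final: 0.3846


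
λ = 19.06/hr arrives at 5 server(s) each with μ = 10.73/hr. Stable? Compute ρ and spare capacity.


Total capacity cμ = 5·10.73 = 53.65/hr
ρ = λ/(cμ) = 19.06/53.65 = 0.3553
Stable ⇔ ρ < 1: YES
Spare capacity = cμ − λ = 53.65 − 19.06 = 34.59/hr

Final: ρ = 0.3553; stable; margin = 34.59/hr
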